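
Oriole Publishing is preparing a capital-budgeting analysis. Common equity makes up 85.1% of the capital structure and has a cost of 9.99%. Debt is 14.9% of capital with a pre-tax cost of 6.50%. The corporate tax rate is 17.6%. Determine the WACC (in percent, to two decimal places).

After-tax cost of debt = 6.5% × (1 − 17.6%) = 5.3560%.
WACC = 0.851 × 9.9900% + 0.149 × 5.3560% = 9.2995%.

9.30%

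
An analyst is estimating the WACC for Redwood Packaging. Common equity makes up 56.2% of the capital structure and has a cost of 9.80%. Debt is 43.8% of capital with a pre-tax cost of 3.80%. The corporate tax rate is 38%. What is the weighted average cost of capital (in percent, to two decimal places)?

6.54%

After-tax cost of debt = 3.8% × (1 − 38%) = 2.3560%.
WACC = 0.562 × 9.8000% + 0.438 × 2.3560% = 6.5395%.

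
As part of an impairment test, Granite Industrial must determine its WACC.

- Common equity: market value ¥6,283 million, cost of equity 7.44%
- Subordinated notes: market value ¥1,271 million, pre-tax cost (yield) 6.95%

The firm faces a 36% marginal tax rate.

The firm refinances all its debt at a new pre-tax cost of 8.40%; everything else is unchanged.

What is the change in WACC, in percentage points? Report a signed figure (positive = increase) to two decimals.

+0.16 pp

Current WACC:
Total capital V = 6283 + 1271 = 7554.
Equity: weight = 6283/7554 = 0.8317; cost = 7.44%.
Subordinated notes: weight = 1271/7554 = 0.1683; after-tax cost = 6.95% × (1 − 36%) = 4.4480%.
WACC = 0.8317 × 7.4400% + 0.1683 × 4.4480% = 6.9366%.
After the change:
Total capital V = 6283 + 1271 = 7554.
Equity: weight = 6283/7554 = 0.8317; cost = 7.44%.
Subordinated notes: weight = 1271/7554 = 0.1683; after-tax cost = 8.4% × (1 − 36%) = 5.3760%.
WACC = 0.8317 × 7.4400% + 0.1683 × 5.3760% = 7.0927%.
Change in WACC = 7.0927% − 6.9366% = 0.1561 pp.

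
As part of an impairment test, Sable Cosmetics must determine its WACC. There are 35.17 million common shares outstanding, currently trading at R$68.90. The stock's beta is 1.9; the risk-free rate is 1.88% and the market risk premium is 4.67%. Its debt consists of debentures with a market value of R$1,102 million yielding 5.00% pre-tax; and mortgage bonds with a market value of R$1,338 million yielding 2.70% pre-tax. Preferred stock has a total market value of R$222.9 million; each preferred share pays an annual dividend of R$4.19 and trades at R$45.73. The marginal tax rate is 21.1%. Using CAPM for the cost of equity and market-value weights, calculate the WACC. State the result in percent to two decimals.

6.94%

Cost of equity via CAPM: Re = 1.88% + 1.9 × 4.67% = 10.7530%.
Cost of preferred: Rp = 4.19 / 45.73 = 9.1625%.
Market value of equity E = 68.9 × 35.17m = 2423.213m.
Total capital V = 2423.213 + 222.9 + 1102 + 1338 = 5086.113.
Equity: weight = 2423.213/5086.113 = 0.4764; cost = 10.753%.
Preferred: weight = 222.9/5086.113 = 0.0438; cost = 9.1625%.
Debentures: weight = 1102/5086.113 = 0.2167; after-tax cost = 5% × (1 − 21.1%) = 3.9450%.
Mortgage bonds: weight = 1338/5086.113 = 0.2631; after-tax cost = 2.7% × (1 − 21.1%) = 2.1303%.
WACC = 0.4764 × 10.7530% + 0.0438 × 9.1625% + 0.2167 × 3.9450% + 0.2631 × 2.1303% = 6.9399%.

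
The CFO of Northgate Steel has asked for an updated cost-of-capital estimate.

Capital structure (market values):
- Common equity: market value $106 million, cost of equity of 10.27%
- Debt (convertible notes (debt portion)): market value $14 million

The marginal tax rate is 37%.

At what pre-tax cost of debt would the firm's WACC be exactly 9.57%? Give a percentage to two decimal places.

Total capital V = 106 + 14 = 120.
Equity weight = 106/120 = 0.8833.
Convertible notes (debt portion) weight = 14/120 = 0.1167.
Equity contribution = 0.8833 × 10.27% = 9.0718%.
Remaining for debt = 9.57% − 9.0718% = 0.4982%.
Rd × (1 − 37%) × 0.1167 = 0.4982%  ⇒  Rd = 6.7778%.

6.78%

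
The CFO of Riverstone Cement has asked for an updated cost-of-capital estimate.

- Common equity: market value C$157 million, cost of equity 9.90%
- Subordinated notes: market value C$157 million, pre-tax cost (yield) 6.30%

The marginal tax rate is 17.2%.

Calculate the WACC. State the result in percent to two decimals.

7.56%

Total capital V = 157 + 157 = 314.
Equity: weight = 157/314 = 0.5000; cost = 9.9%.
Subordinated notes: weight = 157/314 = 0.5000; after-tax cost = 6.3% × (1 − 17.2%) = 5.2164%.
WACC = 0.5000 × 9.9000% + 0.5000 × 5.2164% = 7.5582%.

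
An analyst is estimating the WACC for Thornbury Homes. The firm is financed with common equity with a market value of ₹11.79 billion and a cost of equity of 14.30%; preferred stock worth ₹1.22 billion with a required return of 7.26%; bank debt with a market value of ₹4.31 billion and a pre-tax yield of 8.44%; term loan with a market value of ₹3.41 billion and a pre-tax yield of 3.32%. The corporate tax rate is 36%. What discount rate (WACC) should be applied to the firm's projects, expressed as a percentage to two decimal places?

10.03%

Total capital V = 11.79 + 1.22 + 4.31 + 3.41 = 20.73.
Equity: weight = 11.79/20.73 = 0.5687; cost = 14.3%.
Preferred: weight = 1.22/20.73 = 0.0589; cost = 7.26%.
Bank debt: weight = 4.31/20.73 = 0.2079; after-tax cost = 8.44% × (1 − 36%) = 5.4016%.
Term loan: weight = 3.41/20.73 = 0.1645; after-tax cost = 3.32% × (1 − 36%) = 2.1248%.
WACC = 0.5687 × 14.3000% + 0.0589 × 7.2600% + 0.2079 × 5.4016% + 0.1645 × 2.1248% = 10.0328%.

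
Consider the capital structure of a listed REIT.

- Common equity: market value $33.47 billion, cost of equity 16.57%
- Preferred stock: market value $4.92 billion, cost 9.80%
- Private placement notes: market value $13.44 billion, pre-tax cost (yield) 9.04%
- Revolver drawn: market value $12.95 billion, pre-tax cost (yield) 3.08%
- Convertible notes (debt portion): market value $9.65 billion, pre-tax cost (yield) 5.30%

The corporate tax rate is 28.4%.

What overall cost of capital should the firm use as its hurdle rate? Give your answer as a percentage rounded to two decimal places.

Total capital V = 33.47 + 4.92 + 13.44 + 12.95 + 9.65 = 74.43.
Equity: weight = 33.47/74.43 = 0.4497; cost = 16.57%.
Preferred: weight = 4.92/74.43 = 0.0661; cost = 9.8%.
Private placement notes: weight = 13.44/74.43 = 0.1806; after-tax cost = 9.04% × (1 − 28.4%) = 6.4726%.
Revolver drawn: weight = 12.95/74.43 = 0.1740; after-tax cost = 3.08% × (1 − 28.4%) = 2.2053%.
Convertible notes (debt portion): weight = 9.65/74.43 = 0.1297; after-tax cost = 5.3% × (1 − 28.4%) = 3.7948%.
WACC = 0.4497 × 16.5700% + 0.0661 × 9.8000% + 0.1806 × 6.4726% + 0.1740 × 2.2053% + 0.1297 × 3.7948% = 10.1435%.

10.14%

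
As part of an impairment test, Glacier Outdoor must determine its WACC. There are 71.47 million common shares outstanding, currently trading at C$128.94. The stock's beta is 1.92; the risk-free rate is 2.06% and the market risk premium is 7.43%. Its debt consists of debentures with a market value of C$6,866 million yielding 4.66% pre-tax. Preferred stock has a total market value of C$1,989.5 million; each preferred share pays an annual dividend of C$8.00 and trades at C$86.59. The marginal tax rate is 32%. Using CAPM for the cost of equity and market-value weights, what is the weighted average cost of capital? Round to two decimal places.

10.55%

Cost of equity via CAPM: Re = 2.06% + 1.92 × 7.43% = 16.3256%.
Cost of preferred: Rp = 8.0 / 86.59 = 9.2389%.
Market value of equity E = 128.94 × 71.47m = 9215.3418m.
Total capital V = 9215.3418 + 1989.5 + 6866 = 18070.8418.
Equity: weight = 9215.3418/18070.8418 = 0.5100; cost = 16.3256%.
Preferred: weight = 1989.5/18070.8418 = 0.1101; cost = 9.2389%.
Debentures: weight = 6866/18070.8418 = 0.3799; after-tax cost = 4.66% × (1 − 32%) = 3.1688%.
WACC = 0.5100 × 16.3256% + 0.1101 × 9.2389% + 0.3799 × 3.1688% = 10.5465%.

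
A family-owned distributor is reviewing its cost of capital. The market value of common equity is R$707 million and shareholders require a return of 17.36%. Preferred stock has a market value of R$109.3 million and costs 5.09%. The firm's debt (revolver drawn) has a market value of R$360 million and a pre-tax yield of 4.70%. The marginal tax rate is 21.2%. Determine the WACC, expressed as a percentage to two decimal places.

Total capital V = 707 + 109.3 + 360 = 1176.3.
Equity: weight = 707/1176.3 = 0.6010; cost = 17.36%.
Preferred: weight = 109.3/1176.3 = 0.0929; cost = 5.09%.
Revolver drawn: weight = 360/1176.3 = 0.3060; after-tax cost = 4.7% × (1 − 21.2%) = 3.7036%.
WACC = 0.6010 × 17.3600% + 0.0929 × 5.0900% + 0.3060 × 3.7036% = 12.0404%.

12.04%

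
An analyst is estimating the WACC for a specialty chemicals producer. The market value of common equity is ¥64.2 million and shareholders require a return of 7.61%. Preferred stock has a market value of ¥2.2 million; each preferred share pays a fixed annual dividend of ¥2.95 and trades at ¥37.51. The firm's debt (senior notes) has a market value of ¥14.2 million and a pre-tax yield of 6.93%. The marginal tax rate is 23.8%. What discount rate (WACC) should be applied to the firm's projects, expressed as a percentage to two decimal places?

Cost of preferred: Rp = 2.95 / 37.51 = 7.8646%.
Total capital V = 64.2 + 2.2 + 14.2 = 80.6.
Equity: weight = 64.2/80.6 = 0.7965; cost = 7.61%.
Preferred: weight = 2.2/80.6 = 0.0273; cost = 7.8646%.
Senior notes: weight = 14.2/80.6 = 0.1762; after-tax cost = 6.93% × (1 − 23.8%) = 5.2807%.
WACC = 0.7965 × 7.6100% + 0.0273 × 7.8646% + 0.1762 × 5.2807% = 7.2066%.

7.21%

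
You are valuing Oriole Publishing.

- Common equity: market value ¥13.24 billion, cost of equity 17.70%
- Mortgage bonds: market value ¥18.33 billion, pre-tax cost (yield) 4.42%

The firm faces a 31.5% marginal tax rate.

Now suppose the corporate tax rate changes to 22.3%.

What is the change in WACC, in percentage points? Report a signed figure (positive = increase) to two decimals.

+0.24 pp

Current WACC:
Total capital V = 13.24 + 18.33 = 31.57.
Equity: weight = 13.24/31.57 = 0.4194; cost = 17.7%.
Mortgage bonds: weight = 18.33/31.57 = 0.5806; after-tax cost = 4.42% × (1 − 31.5%) = 3.0277%.
WACC = 0.4194 × 17.7000% + 0.5806 × 3.0277% = 9.1810%.
After the change:
Total capital V = 13.24 + 18.33 = 31.57.
Equity: weight = 13.24/31.57 = 0.4194; cost = 17.7%.
Mortgage bonds: weight = 18.33/31.57 = 0.5806; after-tax cost = 4.42% × (1 − 22.3%) = 3.4343%.
WACC = 0.4194 × 17.7000% + 0.5806 × 3.4343% = 9.4172%.
Change in WACC = 9.4172% − 9.1810% = 0.2361 pp.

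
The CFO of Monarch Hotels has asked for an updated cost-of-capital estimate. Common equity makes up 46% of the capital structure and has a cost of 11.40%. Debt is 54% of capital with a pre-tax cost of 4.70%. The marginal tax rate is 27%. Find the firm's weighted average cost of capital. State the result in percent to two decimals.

After-tax cost of debt = 4.7% × (1 − 27%) = 3.4310%.
WACC = 0.460 × 11.4000% + 0.540 × 3.4310% = 7.0967%.

7.10%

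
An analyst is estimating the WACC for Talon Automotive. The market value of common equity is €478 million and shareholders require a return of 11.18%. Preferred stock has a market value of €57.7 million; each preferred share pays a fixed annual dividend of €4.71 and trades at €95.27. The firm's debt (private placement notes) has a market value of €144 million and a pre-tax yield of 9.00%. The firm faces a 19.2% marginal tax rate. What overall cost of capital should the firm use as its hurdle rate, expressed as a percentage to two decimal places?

9.82%

Cost of preferred: Rp = 4.71 / 95.27 = 4.9438%.
Total capital V = 478 + 57.7 + 144 = 679.7.
Equity: weight = 478/679.7 = 0.7033; cost = 11.18%.
Preferred: weight = 57.7/679.7 = 0.0849; cost = 4.9438%.
Private placement notes: weight = 144/679.7 = 0.2119; after-tax cost = 9% × (1 − 19.2%) = 7.2720%.
WACC = 0.7033 × 11.1800% + 0.0849 × 4.9438% + 0.2119 × 7.2720% = 9.8227%.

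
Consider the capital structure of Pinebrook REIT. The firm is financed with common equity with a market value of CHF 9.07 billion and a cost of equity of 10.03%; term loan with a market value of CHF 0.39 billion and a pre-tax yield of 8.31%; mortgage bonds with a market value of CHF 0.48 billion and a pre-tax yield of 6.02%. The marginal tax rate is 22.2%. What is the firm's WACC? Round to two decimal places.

9.63%

Total capital V = 9.07 + 0.39 + 0.48 = 9.94.
Equity: weight = 9.07/9.94 = 0.9125; cost = 10.03%.
Term loan: weight = 0.39/9.94 = 0.0392; after-tax cost = 8.31% × (1 − 22.2%) = 6.4652%.
Mortgage bonds: weight = 0.48/9.94 = 0.0483; after-tax cost = 6.02% × (1 − 22.2%) = 4.6836%.
WACC = 0.9125 × 10.0300% + 0.0392 × 6.4652% + 0.0483 × 4.6836% = 9.6320%.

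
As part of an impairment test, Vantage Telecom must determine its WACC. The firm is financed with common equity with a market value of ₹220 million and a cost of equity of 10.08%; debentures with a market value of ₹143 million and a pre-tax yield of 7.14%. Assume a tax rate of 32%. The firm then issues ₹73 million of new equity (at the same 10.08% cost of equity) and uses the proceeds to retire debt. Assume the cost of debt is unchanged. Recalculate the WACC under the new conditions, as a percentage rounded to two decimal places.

After the change:
Total capital V = 293 + 70 = 363.
Equity: weight = 293/363 = 0.8072; cost = 10.08%.
Debentures: weight = 70/363 = 0.1928; after-tax cost = 7.14% × (1 − 32%) = 4.8552%.
WACC = 0.8072 × 10.0800% + 0.1928 × 4.8552% = 9.0725%.

9.07%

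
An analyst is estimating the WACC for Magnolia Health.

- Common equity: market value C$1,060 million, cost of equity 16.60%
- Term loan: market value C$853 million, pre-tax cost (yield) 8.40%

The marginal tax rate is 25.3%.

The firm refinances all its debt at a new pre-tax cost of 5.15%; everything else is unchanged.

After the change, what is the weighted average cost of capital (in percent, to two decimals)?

10.91%

After the change:
Total capital V = 1060 + 853 = 1913.
Equity: weight = 1060/1913 = 0.5541; cost = 16.6%.
Term loan: weight = 853/1913 = 0.4459; after-tax cost = 5.15% × (1 − 25.3%) = 3.8471%.
WACC = 0.5541 × 16.6000% + 0.4459 × 3.8471% = 10.9135%.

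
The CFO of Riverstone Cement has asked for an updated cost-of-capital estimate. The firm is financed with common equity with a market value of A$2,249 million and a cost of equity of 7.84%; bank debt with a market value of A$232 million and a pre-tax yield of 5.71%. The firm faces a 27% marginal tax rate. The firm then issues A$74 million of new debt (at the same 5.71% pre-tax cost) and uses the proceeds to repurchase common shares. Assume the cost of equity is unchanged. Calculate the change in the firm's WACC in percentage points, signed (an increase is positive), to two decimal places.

-0.11 pp

Current WACC:
Total capital V = 2249 + 232 = 2481.
Equity: weight = 2249/2481 = 0.9065; cost = 7.84%.
Bank debt: weight = 232/2481 = 0.0935; after-tax cost = 5.71% × (1 − 27%) = 4.1683%.
WACC = 0.9065 × 7.8400% + 0.0935 × 4.1683% = 7.4967%.
After the change:
Total capital V = 2175 + 306 = 2481.
Equity: weight = 2175/2481 = 0.8767; cost = 7.84%.
Bank debt: weight = 306/2481 = 0.1233; after-tax cost = 5.71% × (1 − 27%) = 4.1683%.
WACC = 0.8767 × 7.8400% + 0.1233 × 4.1683% = 7.3871%.
Change in WACC = 7.3871% − 7.4967% = -0.1095 pp.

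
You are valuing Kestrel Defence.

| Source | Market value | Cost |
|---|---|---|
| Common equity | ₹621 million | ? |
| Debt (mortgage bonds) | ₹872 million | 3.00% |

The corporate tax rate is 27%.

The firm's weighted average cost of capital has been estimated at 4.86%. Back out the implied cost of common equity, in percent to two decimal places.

8.61%

Total capital V = 621 + 872 = 1493.
Equity weight = 621/1493 = 0.4159.
Mortgage bonds weight = 872/1493 = 0.5841.
Debt contribution = 0.5841 × 3% × (1 − 27%) = 1.2791%.
Required equity contribution = 4.86% − 1.2791% = 3.5809%.
Re = 3.5809% / 0.4159 = 8.6092%.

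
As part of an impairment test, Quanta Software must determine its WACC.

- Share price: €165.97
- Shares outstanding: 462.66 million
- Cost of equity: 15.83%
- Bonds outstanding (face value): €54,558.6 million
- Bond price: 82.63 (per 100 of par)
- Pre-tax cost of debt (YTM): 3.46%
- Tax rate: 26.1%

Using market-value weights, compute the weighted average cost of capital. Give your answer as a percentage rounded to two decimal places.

Market value of equity E = 165.97 × 462.66m = 76787.6802m. Market value of debt D = 54558.6m × 82.63/100 = 45081.77118m.
Total capital V = 76787.6802 + 45081.77118 = 121869.45138.
Equity: weight = 76787.6802/121869.45138 = 0.6301; cost = 15.83%.
Bonds outstanding: weight = 45081.77118/121869.45138 = 0.3699; after-tax cost = 3.46% × (1 − 26.1%) = 2.5569%.
WACC = 0.6301 × 15.8300% + 0.3699 × 2.5569% = 10.9200%.

10.92%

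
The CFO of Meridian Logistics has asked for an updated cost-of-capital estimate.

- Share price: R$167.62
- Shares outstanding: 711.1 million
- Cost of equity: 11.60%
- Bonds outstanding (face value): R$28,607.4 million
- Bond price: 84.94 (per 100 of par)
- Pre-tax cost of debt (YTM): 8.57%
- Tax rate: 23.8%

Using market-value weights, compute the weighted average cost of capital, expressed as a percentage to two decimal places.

10.74%

Market value of equity E = 167.62 × 711.1m = 119194.582m. Market value of debt D = 28607.4m × 84.94/100 = 24299.12556m.
Total capital V = 119194.582 + 24299.12556 = 143493.70756.
Equity: weight = 119194.582/143493.70756 = 0.8307; cost = 11.6%.
Bonds outstanding: weight = 24299.12556/143493.70756 = 0.1693; after-tax cost = 8.57% × (1 − 23.8%) = 6.5303%.
WACC = 0.8307 × 11.6000% + 0.1693 × 6.5303% = 10.7415%.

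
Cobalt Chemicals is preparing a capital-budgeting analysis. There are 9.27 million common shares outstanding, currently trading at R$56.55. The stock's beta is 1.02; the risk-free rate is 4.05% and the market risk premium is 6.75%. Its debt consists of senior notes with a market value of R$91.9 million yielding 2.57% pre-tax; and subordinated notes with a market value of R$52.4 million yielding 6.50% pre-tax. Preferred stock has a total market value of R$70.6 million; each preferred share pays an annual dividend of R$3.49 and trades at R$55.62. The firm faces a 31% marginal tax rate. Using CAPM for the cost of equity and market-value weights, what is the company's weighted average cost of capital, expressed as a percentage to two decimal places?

8.89%

Cost of equity via CAPM: Re = 4.05% + 1.02 × 6.75% = 10.9350%.
Cost of preferred: Rp = 3.49 / 55.62 = 6.2747%.
Market value of equity E = 56.55 × 9.27m = 524.2185m.
Total capital V = 524.2185 + 70.6 + 91.9 + 52.4 = 739.1185.
Equity: weight = 524.2185/739.1185 = 0.7092; cost = 10.935%.
Preferred: weight = 70.6/739.1185 = 0.0955; cost = 6.2747%.
Senior notes: weight = 91.9/739.1185 = 0.1243; after-tax cost = 2.57% × (1 − 31%) = 1.7733%.
Subordinated notes: weight = 52.4/739.1185 = 0.0709; after-tax cost = 6.5% × (1 − 31%) = 4.4850%.
WACC = 0.7092 × 10.9350% + 0.0955 × 6.2747% + 0.1243 × 1.7733% + 0.0709 × 4.4850% = 8.8934%.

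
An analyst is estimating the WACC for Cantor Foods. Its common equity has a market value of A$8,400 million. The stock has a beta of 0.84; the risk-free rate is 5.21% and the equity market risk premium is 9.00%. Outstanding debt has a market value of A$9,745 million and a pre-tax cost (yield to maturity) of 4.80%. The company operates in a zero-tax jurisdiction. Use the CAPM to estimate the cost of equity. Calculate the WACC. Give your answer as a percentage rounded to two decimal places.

8.49%

Cost of equity via CAPM: Re = 5.21% + 0.84 × 9.0% = 12.7700%.
Total capital V = 8400 + 9745 = 18145.
Equity: weight = 8400/18145 = 0.4629; cost = 12.77%.
Debt: weight = 9745/18145 = 0.5371; after-tax cost = 4.8% × (1 − 0%) = 4.8000%.
WACC = 0.4629 × 12.7700% + 0.5371 × 4.8000% = 8.4896%.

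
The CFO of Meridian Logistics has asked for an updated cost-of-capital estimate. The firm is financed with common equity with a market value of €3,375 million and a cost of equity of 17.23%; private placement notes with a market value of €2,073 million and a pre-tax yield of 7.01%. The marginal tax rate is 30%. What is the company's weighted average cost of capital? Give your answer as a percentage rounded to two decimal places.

Total capital V = 3375 + 2073 = 5448.
Equity: weight = 3375/5448 = 0.6195; cost = 17.23%.
Private placement notes: weight = 2073/5448 = 0.3805; after-tax cost = 7.01% × (1 − 30%) = 4.9070%.
WACC = 0.6195 × 17.2300% + 0.3805 × 4.9070% = 12.5410%.

12.54%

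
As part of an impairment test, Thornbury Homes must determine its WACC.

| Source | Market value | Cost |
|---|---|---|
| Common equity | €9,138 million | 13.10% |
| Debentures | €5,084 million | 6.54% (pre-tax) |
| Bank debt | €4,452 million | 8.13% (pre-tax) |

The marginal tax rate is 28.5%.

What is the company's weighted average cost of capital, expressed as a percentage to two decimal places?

Total capital V = 9138 + 5084 + 4452 = 18674.
Equity: weight = 9138/18674 = 0.4893; cost = 13.1%.
Debentures: weight = 5084/18674 = 0.2723; after-tax cost = 6.54% × (1 − 28.5%) = 4.6761%.
Bank debt: weight = 4452/18674 = 0.2384; after-tax cost = 8.13% × (1 − 28.5%) = 5.8130%.
WACC = 0.4893 × 13.1000% + 0.2723 × 4.6761% + 0.2384 × 5.8130% = 9.0693%.

9.07%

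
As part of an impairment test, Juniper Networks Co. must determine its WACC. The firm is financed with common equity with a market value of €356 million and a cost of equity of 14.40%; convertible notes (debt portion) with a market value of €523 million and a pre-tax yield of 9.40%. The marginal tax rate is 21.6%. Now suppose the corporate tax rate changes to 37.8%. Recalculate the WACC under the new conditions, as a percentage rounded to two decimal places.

9.31%

After the change:
Total capital V = 356 + 523 = 879.
Equity: weight = 356/879 = 0.4050; cost = 14.4%.
Convertible notes (debt portion): weight = 523/879 = 0.5950; after-tax cost = 9.4% × (1 − 37.8%) = 5.8468%.
WACC = 0.4050 × 14.4000% + 0.5950 × 5.8468% = 9.3109%.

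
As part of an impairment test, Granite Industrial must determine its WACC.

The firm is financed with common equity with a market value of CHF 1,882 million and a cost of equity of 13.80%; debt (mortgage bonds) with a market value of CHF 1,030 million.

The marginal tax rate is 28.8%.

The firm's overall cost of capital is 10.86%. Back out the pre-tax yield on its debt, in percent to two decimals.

7.71%

Total capital V = 1882 + 1030 = 2912.
Equity weight = 1882/2912 = 0.6463.
Mortgage bonds weight = 1030/2912 = 0.3537.
Equity contribution = 0.6463 × 13.8% = 8.9188%.
Remaining for debt = 10.86% − 8.9188% = 1.9412%.
Rd × (1 − 28.8%) × 0.3537 = 1.9412%  ⇒  Rd = 7.7080%.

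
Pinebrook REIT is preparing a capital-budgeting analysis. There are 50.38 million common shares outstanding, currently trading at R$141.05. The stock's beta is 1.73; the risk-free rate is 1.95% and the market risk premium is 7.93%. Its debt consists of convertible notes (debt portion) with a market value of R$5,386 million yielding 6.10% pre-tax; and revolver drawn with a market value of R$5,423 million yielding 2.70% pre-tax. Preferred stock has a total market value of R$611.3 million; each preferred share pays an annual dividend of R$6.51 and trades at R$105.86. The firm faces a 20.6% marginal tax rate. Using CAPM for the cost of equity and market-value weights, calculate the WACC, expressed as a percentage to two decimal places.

8.25%

Cost of equity via CAPM: Re = 1.95% + 1.73 × 7.93% = 15.6689%.
Cost of preferred: Rp = 6.51 / 105.86 = 6.1496%.
Market value of equity E = 141.05 × 50.38m = 7106.099m.
Total capital V = 7106.099 + 611.3 + 5386 + 5423 = 18526.399.
Equity: weight = 7106.099/18526.399 = 0.3836; cost = 15.6689%.
Preferred: weight = 611.3/18526.399 = 0.0330; cost = 6.1496%.
Convertible notes (debt portion): weight = 5386/18526.399 = 0.2907; after-tax cost = 6.1% × (1 − 20.6%) = 4.8434%.
Revolver drawn: weight = 5423/18526.399 = 0.2927; after-tax cost = 2.7% × (1 − 20.6%) = 2.1438%.
WACC = 0.3836 × 15.6689% + 0.0330 × 6.1496% + 0.2907 × 4.8434% + 0.2927 × 2.1438% = 8.2486%.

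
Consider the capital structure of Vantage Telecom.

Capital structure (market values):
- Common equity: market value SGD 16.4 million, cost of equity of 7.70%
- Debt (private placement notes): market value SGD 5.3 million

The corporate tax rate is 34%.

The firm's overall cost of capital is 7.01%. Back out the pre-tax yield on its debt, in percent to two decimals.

Total capital V = 16.4 + 5.3 = 21.7.
Equity weight = 16.4/21.7 = 0.7558.
Private placement notes weight = 5.3/21.7 = 0.2442.
Equity contribution = 0.7558 × 7.7% = 5.8194%.
Remaining for debt = 7.01% − 5.8194% = 1.1906%.
Rd × (1 − 34%) × 0.2442 = 1.1906%  ⇒  Rd = 7.3862%.

7.39%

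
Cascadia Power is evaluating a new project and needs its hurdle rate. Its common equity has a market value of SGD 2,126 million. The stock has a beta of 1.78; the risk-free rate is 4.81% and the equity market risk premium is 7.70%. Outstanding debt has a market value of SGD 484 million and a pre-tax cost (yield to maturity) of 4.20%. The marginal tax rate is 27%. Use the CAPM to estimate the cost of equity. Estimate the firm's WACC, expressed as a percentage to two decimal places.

Cost of equity via CAPM: Re = 4.81% + 1.78 × 7.7% = 18.5160%.
Total capital V = 2126 + 484 = 2610.
Equity: weight = 2126/2610 = 0.8146; cost = 18.516%.
Debt: weight = 484/2610 = 0.1854; after-tax cost = 4.2% × (1 − 27%) = 3.0660%.
WACC = 0.8146 × 18.5160% + 0.1854 × 3.0660% = 15.6509%.

15.65%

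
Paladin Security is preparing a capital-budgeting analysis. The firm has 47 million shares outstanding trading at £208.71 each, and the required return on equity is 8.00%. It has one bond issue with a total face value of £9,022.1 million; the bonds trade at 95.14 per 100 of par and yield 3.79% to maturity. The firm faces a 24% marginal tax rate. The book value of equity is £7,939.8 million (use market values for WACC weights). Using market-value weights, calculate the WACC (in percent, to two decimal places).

Market value of equity E = 208.71 × 47m = 9809.37m. Market value of debt D = 9022.1m × 95.14/100 = 8583.62594m.
Total capital V = 9809.37 + 8583.62594 = 18392.99594.
Equity: weight = 9809.37/18392.99594 = 0.5333; cost = 8%.
Bonds outstanding: weight = 8583.62594/18392.99594 = 0.4667; after-tax cost = 3.79% × (1 − 24%) = 2.8804%.
WACC = 0.5333 × 8.0000% + 0.4667 × 2.8804% = 5.6108%.

5.61%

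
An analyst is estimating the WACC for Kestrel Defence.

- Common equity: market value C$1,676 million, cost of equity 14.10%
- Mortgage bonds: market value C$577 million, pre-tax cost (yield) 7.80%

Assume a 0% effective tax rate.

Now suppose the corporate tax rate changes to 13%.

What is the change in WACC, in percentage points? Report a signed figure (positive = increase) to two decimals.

Current WACC:
Total capital V = 1676 + 577 = 2253.
Equity: weight = 1676/2253 = 0.7439; cost = 14.1%.
Mortgage bonds: weight = 577/2253 = 0.2561; after-tax cost = 7.8% × (1 − 0%) = 7.8000%.
WACC = 0.7439 × 14.1000% + 0.2561 × 7.8000% = 12.4866%.
After the change:
Total capital V = 1676 + 577 = 2253.
Equity: weight = 1676/2253 = 0.7439; cost = 14.1%.
Mortgage bonds: weight = 577/2253 = 0.2561; after-tax cost = 7.8% × (1 − 13%) = 6.7860%.
WACC = 0.7439 × 14.1000% + 0.2561 × 6.7860% = 12.2269%.
Change in WACC = 12.2269% − 12.4866% = -0.2597 pp.

-0.26 pp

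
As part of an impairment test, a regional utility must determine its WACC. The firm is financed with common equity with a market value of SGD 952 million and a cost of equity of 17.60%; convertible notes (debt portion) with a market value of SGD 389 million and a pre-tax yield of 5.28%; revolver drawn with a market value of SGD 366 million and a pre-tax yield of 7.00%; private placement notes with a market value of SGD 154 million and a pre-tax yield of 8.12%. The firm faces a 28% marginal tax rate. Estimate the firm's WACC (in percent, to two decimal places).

Total capital V = 952 + 389 + 366 + 154 = 1861.
Equity: weight = 952/1861 = 0.5116; cost = 17.6%.
Convertible notes (debt portion): weight = 389/1861 = 0.2090; after-tax cost = 5.28% × (1 − 28%) = 3.8016%.
Revolver drawn: weight = 366/1861 = 0.1967; after-tax cost = 7% × (1 − 28%) = 5.0400%.
Private placement notes: weight = 154/1861 = 0.0828; after-tax cost = 8.12% × (1 − 28%) = 5.8464%.
WACC = 0.5116 × 17.6000% + 0.2090 × 3.8016% + 0.1967 × 5.0400% + 0.0828 × 5.8464% = 11.2730%.

11.27%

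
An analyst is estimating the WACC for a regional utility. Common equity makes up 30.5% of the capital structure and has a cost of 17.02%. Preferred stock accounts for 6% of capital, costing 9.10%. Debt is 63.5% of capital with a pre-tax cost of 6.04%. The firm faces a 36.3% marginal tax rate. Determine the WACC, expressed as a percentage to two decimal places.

After-tax cost of debt = 6.04% × (1 − 36.3%) = 3.8475%.
WACC = 0.305 × 17.0200% + 0.060 × 9.1000% + 0.635 × 3.8475% = 8.1802%.

8.18%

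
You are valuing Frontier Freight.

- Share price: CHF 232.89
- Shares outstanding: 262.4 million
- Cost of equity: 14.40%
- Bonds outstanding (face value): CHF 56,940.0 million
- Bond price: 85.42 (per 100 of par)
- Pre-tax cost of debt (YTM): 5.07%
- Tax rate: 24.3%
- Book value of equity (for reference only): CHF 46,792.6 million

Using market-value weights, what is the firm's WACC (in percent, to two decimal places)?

Market value of equity E = 232.89 × 262.4m = 61110.336m. Market value of debt D = 56940m × 85.42/100 = 48638.148m.
Total capital V = 61110.336 + 48638.148 = 109748.484.
Equity: weight = 61110.336/109748.484 = 0.5568; cost = 14.4%.
Bonds outstanding: weight = 48638.148/109748.484 = 0.4432; after-tax cost = 5.07% × (1 − 24.3%) = 3.8380%.
WACC = 0.5568 × 14.4000% + 0.4432 × 3.8380% = 9.7191%.

9.72%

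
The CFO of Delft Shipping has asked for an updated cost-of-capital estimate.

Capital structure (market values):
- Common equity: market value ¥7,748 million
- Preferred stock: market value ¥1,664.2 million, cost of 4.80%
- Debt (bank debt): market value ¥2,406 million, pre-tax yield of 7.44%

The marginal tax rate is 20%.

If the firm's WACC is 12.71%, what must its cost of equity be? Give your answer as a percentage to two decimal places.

16.51%

Total capital V = 7748 + 1664.2 + 2406 = 11818.2.
Equity weight = 7748/11818.2 = 0.6556.
Preferred weight = 1664.2/11818.2 = 0.1408.
Bank debt weight = 2406/11818.2 = 0.2036.
Debt contribution = 0.2036 × 7.44% × (1 − 20%) = 1.2117%.
Preferred contribution = 0.1408 × 4.8% = 0.6759%.
Required equity contribution = 12.71% − 1.8877% = 10.8223%.
Re = 10.8223% / 0.6556 = 16.5076%.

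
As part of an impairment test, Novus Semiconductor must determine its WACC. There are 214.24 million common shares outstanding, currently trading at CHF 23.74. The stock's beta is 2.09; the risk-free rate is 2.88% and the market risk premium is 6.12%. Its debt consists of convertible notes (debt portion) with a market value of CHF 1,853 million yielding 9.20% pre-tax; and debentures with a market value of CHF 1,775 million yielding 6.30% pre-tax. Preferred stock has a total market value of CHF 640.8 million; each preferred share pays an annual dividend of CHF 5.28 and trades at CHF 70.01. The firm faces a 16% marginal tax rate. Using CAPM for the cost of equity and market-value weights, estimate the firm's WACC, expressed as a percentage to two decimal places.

11.57%

Cost of equity via CAPM: Re = 2.88% + 2.09 × 6.12% = 15.6708%.
Cost of preferred: Rp = 5.28 / 70.01 = 7.5418%.
Market value of equity E = 23.74 × 214.24m = 5086.0576m.
Total capital V = 5086.0576 + 640.8 + 1853 + 1775 = 9354.8576.
Equity: weight = 5086.0576/9354.8576 = 0.5437; cost = 15.6708%.
Preferred: weight = 640.8/9354.8576 = 0.0685; cost = 7.5418%.
Convertible notes (debt portion): weight = 1853/9354.8576 = 0.1981; after-tax cost = 9.2% × (1 − 16%) = 7.7280%.
Debentures: weight = 1775/9354.8576 = 0.1897; after-tax cost = 6.3% × (1 − 16%) = 5.2920%.
WACC = 0.5437 × 15.6708% + 0.0685 × 7.5418% + 0.1981 × 7.7280% + 0.1897 × 5.2920% = 11.5714%.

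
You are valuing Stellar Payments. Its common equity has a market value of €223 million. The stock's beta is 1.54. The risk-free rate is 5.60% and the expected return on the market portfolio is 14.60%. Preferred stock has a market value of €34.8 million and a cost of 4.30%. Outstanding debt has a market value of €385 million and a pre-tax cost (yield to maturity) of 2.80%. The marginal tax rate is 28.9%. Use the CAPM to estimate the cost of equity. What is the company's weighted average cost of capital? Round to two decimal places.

Market risk premium = 14.6% − 5.6% = 9.0%.
Cost of equity via CAPM: Re = 5.6% + 1.54 × 9.0% = 19.4600%.
Total capital V = 223 + 34.8 + 385 = 642.8.
Equity: weight = 223/642.8 = 0.3469; cost = 19.46%.
Preferred: weight = 34.8/642.8 = 0.0541; cost = 4.3%.
Debt: weight = 385/642.8 = 0.5989; after-tax cost = 2.8% × (1 − 28.9%) = 1.9908%.
WACC = 0.3469 × 19.4600% + 0.0541 × 4.3000% + 0.5989 × 1.9908% = 8.1762%.

8.18%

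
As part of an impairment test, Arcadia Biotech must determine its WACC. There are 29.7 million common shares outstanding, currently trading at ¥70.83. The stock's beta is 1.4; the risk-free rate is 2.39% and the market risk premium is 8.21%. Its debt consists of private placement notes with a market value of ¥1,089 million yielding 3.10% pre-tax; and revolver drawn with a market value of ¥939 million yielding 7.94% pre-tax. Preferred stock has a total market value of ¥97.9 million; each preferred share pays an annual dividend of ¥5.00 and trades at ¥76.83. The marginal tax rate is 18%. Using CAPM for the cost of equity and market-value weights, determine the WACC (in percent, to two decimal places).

9.16%

Cost of equity via CAPM: Re = 2.39% + 1.4 × 8.21% = 13.8840%.
Cost of preferred: Rp = 5.0 / 76.83 = 6.5079%.
Market value of equity E = 70.83 × 29.7m = 2103.651m.
Total capital V = 2103.651 + 97.9 + 1089 + 939 = 4229.551.
Equity: weight = 2103.651/4229.551 = 0.4974; cost = 13.884%.
Preferred: weight = 97.9/4229.551 = 0.0231; cost = 6.5079%.
Private placement notes: weight = 1089/4229.551 = 0.2575; after-tax cost = 3.1% × (1 − 18%) = 2.5420%.
Revolver drawn: weight = 939/4229.551 = 0.2220; after-tax cost = 7.94% × (1 − 18%) = 6.5108%.
WACC = 0.4974 × 13.8840% + 0.0231 × 6.5079% + 0.2575 × 2.5420% + 0.2220 × 6.5108% = 9.1561%.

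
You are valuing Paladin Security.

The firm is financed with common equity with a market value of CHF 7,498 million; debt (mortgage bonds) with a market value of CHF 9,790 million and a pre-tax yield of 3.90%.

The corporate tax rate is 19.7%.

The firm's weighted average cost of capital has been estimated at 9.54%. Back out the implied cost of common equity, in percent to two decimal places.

Total capital V = 7498 + 9790 = 17288.
Equity weight = 7498/17288 = 0.4337.
Mortgage bonds weight = 9790/17288 = 0.5663.
Debt contribution = 0.5663 × 3.9% × (1 − 19.7%) = 1.7734%.
Required equity contribution = 9.54% − 1.7734% = 7.7666%.
Re = 7.7666% / 0.4337 = 17.9072%.

17.91%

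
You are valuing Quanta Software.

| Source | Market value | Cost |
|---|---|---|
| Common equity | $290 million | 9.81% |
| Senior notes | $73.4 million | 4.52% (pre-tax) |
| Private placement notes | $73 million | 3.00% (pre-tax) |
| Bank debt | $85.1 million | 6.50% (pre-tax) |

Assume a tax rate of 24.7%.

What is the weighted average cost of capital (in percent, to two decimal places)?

Total capital V = 290 + 73.4 + 73 + 85.1 = 521.5.
Equity: weight = 290/521.5 = 0.5561; cost = 9.81%.
Senior notes: weight = 73.4/521.5 = 0.1407; after-tax cost = 4.52% × (1 − 24.7%) = 3.4036%.
Private placement notes: weight = 73/521.5 = 0.1400; after-tax cost = 3% × (1 − 24.7%) = 2.2590%.
Bank debt: weight = 85.1/521.5 = 0.1632; after-tax cost = 6.5% × (1 − 24.7%) = 4.8945%.
WACC = 0.5561 × 9.8100% + 0.1407 × 3.4036% + 0.1400 × 2.2590% + 0.1632 × 4.8945% = 7.0492%.

7.05%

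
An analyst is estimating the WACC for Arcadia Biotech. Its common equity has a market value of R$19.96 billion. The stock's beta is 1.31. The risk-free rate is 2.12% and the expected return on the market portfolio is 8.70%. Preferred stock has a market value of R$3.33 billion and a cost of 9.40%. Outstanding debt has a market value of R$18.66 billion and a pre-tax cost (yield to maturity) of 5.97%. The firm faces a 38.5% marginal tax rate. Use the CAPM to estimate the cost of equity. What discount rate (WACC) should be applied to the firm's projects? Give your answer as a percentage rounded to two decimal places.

7.49%

Market risk premium = 8.7% − 2.12% = 6.58%.
Cost of equity via CAPM: Re = 2.12% + 1.31 × 6.58% = 10.7398%.
Total capital V = 19.96 + 3.33 + 18.66 = 41.95.
Equity: weight = 19.96/41.95 = 0.4758; cost = 10.7398%.
Preferred: weight = 3.33/41.95 = 0.0794; cost = 9.4%.
Debt: weight = 18.66/41.95 = 0.4448; after-tax cost = 5.97% × (1 − 38.5%) = 3.6715%.
WACC = 0.4758 × 10.7398% + 0.0794 × 9.4000% + 0.4448 × 3.6715% = 7.4894%.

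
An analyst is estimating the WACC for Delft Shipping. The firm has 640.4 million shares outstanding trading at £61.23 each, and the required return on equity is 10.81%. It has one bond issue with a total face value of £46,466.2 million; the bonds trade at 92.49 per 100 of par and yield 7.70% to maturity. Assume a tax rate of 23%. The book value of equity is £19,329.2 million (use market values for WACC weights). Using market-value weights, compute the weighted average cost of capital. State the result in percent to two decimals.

Market value of equity E = 61.23 × 640.4m = 39211.692m. Market value of debt D = 46466.2m × 92.49/100 = 42976.58838m.
Total capital V = 39211.692 + 42976.58838 = 82188.28038.
Equity: weight = 39211.692/82188.28038 = 0.4771; cost = 10.81%.
Bonds outstanding: weight = 42976.58838/82188.28038 = 0.5229; after-tax cost = 7.7% × (1 − 23%) = 5.9290%.
WACC = 0.4771 × 10.8100% + 0.5229 × 5.9290% = 8.2577%.

8.26%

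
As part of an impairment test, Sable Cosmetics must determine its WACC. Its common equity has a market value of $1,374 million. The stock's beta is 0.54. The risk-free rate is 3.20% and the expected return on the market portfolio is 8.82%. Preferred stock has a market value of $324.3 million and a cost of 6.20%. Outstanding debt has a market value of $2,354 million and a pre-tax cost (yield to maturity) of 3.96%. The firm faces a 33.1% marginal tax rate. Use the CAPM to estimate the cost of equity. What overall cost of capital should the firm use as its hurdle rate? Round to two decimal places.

Market risk premium = 8.82% − 3.2% = 5.62%.
Cost of equity via CAPM: Re = 3.2% + 0.54 × 5.62% = 6.2348%.
Total capital V = 1374 + 324.3 + 2354 = 4052.3.
Equity: weight = 1374/4052.3 = 0.3391; cost = 6.2348%.
Preferred: weight = 324.3/4052.3 = 0.0800; cost = 6.2%.
Debt: weight = 2354/4052.3 = 0.5809; after-tax cost = 3.96% × (1 − 33.1%) = 2.6492%.
WACC = 0.3391 × 6.2348% + 0.0800 × 6.2000% + 0.5809 × 2.6492% = 4.1491%.

4.15%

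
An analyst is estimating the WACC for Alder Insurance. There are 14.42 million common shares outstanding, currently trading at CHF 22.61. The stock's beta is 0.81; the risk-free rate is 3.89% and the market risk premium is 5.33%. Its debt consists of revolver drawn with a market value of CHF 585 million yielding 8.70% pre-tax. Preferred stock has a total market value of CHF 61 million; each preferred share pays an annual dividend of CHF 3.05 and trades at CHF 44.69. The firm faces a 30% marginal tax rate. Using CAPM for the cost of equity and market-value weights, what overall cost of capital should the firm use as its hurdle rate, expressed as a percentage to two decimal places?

Cost of equity via CAPM: Re = 3.89% + 0.81 × 5.33% = 8.2073%.
Cost of preferred: Rp = 3.05 / 44.69 = 6.8248%.
Market value of equity E = 22.61 × 14.42m = 326.0362m.
Total capital V = 326.0362 + 61 + 585 = 972.0362.
Equity: weight = 326.0362/972.0362 = 0.3354; cost = 8.2073%.
Preferred: weight = 61/972.0362 = 0.0628; cost = 6.8248%.
Revolver drawn: weight = 585/972.0362 = 0.6018; after-tax cost = 8.7% × (1 − 30%) = 6.0900%.
WACC = 0.3354 × 8.2073% + 0.0628 × 6.8248% + 0.6018 × 6.0900% = 6.8463%.

6.85%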